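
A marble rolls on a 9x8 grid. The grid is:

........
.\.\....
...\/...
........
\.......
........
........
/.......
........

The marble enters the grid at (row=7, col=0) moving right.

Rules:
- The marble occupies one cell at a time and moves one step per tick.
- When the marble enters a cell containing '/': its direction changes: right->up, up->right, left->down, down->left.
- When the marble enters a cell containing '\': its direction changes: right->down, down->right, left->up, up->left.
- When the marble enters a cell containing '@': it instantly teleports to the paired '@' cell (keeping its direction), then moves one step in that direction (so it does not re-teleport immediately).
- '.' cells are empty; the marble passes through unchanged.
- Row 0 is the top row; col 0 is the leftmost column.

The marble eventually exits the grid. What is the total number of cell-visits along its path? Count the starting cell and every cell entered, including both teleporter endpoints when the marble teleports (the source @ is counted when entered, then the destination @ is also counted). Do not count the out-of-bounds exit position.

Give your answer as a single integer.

Answer: 4

Derivation:
Step 1: enter (7,0), '/' deflects right->up, move up to (6,0)
Step 2: enter (6,0), '.' pass, move up to (5,0)
Step 3: enter (5,0), '.' pass, move up to (4,0)
Step 4: enter (4,0), '\' deflects up->left, move left to (4,-1)
Step 5: at (4,-1) — EXIT via left edge, pos 4
Path length (cell visits): 4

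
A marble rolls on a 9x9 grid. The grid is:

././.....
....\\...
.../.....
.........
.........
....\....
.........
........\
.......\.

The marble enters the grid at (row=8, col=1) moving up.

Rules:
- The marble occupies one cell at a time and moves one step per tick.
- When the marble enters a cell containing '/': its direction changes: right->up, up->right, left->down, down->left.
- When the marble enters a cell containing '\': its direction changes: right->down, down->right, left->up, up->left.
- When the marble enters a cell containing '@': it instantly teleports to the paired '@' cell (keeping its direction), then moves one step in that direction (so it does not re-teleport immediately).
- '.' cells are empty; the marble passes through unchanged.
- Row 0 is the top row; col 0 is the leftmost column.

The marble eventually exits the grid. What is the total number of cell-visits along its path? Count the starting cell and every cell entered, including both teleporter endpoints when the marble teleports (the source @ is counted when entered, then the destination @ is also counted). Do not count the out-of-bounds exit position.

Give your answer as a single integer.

Answer: 11

Derivation:
Step 1: enter (8,1), '.' pass, move up to (7,1)
Step 2: enter (7,1), '.' pass, move up to (6,1)
Step 3: enter (6,1), '.' pass, move up to (5,1)
Step 4: enter (5,1), '.' pass, move up to (4,1)
Step 5: enter (4,1), '.' pass, move up to (3,1)
Step 6: enter (3,1), '.' pass, move up to (2,1)
Step 7: enter (2,1), '.' pass, move up to (1,1)
Step 8: enter (1,1), '.' pass, move up to (0,1)
Step 9: enter (0,1), '/' deflects up->right, move right to (0,2)
Step 10: enter (0,2), '.' pass, move right to (0,3)
Step 11: enter (0,3), '/' deflects right->up, move up to (-1,3)
Step 12: at (-1,3) — EXIT via top edge, pos 3
Path length (cell visits): 11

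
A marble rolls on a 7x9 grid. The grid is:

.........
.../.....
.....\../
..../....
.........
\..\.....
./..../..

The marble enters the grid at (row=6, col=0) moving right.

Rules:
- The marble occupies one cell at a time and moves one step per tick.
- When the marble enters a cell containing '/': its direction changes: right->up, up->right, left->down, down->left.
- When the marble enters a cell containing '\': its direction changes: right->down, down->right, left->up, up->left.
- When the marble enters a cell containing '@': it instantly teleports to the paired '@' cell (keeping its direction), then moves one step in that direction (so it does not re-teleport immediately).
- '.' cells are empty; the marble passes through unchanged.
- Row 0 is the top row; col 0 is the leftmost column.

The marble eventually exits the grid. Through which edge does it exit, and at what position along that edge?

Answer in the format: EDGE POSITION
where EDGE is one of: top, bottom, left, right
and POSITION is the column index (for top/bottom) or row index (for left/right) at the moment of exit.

Answer: top 1

Derivation:
Step 1: enter (6,0), '.' pass, move right to (6,1)
Step 2: enter (6,1), '/' deflects right->up, move up to (5,1)
Step 3: enter (5,1), '.' pass, move up to (4,1)
Step 4: enter (4,1), '.' pass, move up to (3,1)
Step 5: enter (3,1), '.' pass, move up to (2,1)
Step 6: enter (2,1), '.' pass, move up to (1,1)
Step 7: enter (1,1), '.' pass, move up to (0,1)
Step 8: enter (0,1), '.' pass, move up to (-1,1)
Step 9: at (-1,1) — EXIT via top edge, pos 1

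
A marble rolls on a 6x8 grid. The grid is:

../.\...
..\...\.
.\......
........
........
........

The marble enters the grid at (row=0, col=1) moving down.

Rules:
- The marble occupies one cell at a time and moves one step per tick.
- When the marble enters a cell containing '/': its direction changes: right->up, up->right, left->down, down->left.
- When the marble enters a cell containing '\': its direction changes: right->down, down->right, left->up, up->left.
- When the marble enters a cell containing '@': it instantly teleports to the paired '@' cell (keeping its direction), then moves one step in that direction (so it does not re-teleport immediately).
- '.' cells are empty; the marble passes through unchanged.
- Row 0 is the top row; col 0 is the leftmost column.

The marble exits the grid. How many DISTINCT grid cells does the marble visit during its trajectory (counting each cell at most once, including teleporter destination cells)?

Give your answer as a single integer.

Step 1: enter (0,1), '.' pass, move down to (1,1)
Step 2: enter (1,1), '.' pass, move down to (2,1)
Step 3: enter (2,1), '\' deflects down->right, move right to (2,2)
Step 4: enter (2,2), '.' pass, move right to (2,3)
Step 5: enter (2,3), '.' pass, move right to (2,4)
Step 6: enter (2,4), '.' pass, move right to (2,5)
Step 7: enter (2,5), '.' pass, move right to (2,6)
Step 8: enter (2,6), '.' pass, move right to (2,7)
Step 9: enter (2,7), '.' pass, move right to (2,8)
Step 10: at (2,8) — EXIT via right edge, pos 2
Distinct cells visited: 9 (path length 9)

Answer: 9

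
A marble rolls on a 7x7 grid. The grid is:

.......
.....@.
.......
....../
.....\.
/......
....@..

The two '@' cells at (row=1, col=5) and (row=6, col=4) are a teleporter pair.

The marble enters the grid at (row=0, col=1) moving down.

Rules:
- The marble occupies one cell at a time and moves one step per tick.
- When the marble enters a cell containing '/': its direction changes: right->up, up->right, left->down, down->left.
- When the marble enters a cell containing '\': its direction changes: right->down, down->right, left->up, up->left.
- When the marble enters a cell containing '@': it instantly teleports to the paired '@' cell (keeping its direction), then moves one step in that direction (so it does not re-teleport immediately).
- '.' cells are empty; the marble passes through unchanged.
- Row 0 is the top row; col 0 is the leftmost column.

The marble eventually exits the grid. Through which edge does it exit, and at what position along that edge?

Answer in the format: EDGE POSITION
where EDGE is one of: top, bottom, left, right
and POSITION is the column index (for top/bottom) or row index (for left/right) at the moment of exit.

Answer: bottom 1

Derivation:
Step 1: enter (0,1), '.' pass, move down to (1,1)
Step 2: enter (1,1), '.' pass, move down to (2,1)
Step 3: enter (2,1), '.' pass, move down to (3,1)
Step 4: enter (3,1), '.' pass, move down to (4,1)
Step 5: enter (4,1), '.' pass, move down to (5,1)
Step 6: enter (5,1), '.' pass, move down to (6,1)
Step 7: enter (6,1), '.' pass, move down to (7,1)
Step 8: at (7,1) — EXIT via bottom edge, pos 1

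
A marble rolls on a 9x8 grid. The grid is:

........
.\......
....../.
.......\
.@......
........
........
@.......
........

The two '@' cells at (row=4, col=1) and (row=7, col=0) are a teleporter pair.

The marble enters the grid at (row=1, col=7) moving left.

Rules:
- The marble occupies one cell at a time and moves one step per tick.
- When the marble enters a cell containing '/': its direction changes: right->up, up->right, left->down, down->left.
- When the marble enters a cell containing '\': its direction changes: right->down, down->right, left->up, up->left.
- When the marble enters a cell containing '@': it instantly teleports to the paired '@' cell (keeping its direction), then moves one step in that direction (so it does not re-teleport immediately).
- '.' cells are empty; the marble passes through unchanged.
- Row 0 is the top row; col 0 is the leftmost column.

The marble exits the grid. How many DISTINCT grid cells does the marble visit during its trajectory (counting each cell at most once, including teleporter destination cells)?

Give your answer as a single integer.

Answer: 8

Derivation:
Step 1: enter (1,7), '.' pass, move left to (1,6)
Step 2: enter (1,6), '.' pass, move left to (1,5)
Step 3: enter (1,5), '.' pass, move left to (1,4)
Step 4: enter (1,4), '.' pass, move left to (1,3)
Step 5: enter (1,3), '.' pass, move left to (1,2)
Step 6: enter (1,2), '.' pass, move left to (1,1)
Step 7: enter (1,1), '\' deflects left->up, move up to (0,1)
Step 8: enter (0,1), '.' pass, move up to (-1,1)
Step 9: at (-1,1) — EXIT via top edge, pos 1
Distinct cells visited: 8 (path length 8)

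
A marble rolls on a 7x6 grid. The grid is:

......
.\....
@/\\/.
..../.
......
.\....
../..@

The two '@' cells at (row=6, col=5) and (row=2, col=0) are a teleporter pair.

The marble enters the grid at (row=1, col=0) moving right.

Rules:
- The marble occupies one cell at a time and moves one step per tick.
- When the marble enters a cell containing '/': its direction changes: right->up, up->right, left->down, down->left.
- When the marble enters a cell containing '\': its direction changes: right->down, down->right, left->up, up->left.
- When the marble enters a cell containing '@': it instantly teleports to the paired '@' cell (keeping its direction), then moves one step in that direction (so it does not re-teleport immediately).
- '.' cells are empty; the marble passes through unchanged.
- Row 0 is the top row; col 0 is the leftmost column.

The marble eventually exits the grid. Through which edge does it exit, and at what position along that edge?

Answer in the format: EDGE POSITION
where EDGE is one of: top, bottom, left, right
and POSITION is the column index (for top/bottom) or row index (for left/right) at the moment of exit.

Answer: bottom 2

Derivation:
Step 1: enter (1,0), '.' pass, move right to (1,1)
Step 2: enter (1,1), '\' deflects right->down, move down to (2,1)
Step 3: enter (2,1), '/' deflects down->left, move left to (2,0)
Step 4: enter (2,0), '@' teleport (2,0)->(6,5), also enter (6,5), move left to (6,4)
Step 5: enter (6,4), '.' pass, move left to (6,3)
Step 6: enter (6,3), '.' pass, move left to (6,2)
Step 7: enter (6,2), '/' deflects left->down, move down to (7,2)
Step 8: at (7,2) — EXIT via bottom edge, pos 2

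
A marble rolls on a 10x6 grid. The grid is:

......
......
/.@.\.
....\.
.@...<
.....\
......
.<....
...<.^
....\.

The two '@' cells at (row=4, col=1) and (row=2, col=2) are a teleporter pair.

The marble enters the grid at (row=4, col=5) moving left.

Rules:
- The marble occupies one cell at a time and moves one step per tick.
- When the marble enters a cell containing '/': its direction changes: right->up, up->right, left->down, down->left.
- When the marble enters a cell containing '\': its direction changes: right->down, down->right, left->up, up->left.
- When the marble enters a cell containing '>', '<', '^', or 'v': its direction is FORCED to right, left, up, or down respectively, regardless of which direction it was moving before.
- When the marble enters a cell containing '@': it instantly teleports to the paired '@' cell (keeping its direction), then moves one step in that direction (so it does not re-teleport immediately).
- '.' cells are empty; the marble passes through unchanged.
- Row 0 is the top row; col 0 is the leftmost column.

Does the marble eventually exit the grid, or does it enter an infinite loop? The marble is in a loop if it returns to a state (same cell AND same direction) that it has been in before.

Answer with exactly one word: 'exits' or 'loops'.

Answer: exits

Derivation:
Step 1: enter (4,5), '<' forces left->left, move left to (4,4)
Step 2: enter (4,4), '.' pass, move left to (4,3)
Step 3: enter (4,3), '.' pass, move left to (4,2)
Step 4: enter (4,2), '.' pass, move left to (4,1)
Step 5: enter (4,1), '@' teleport (4,1)->(2,2), also enter (2,2), move left to (2,1)
Step 6: enter (2,1), '.' pass, move left to (2,0)
Step 7: enter (2,0), '/' deflects left->down, move down to (3,0)
Step 8: enter (3,0), '.' pass, move down to (4,0)
Step 9: enter (4,0), '.' pass, move down to (5,0)
Step 10: enter (5,0), '.' pass, move down to (6,0)
Step 11: enter (6,0), '.' pass, move down to (7,0)
Step 12: enter (7,0), '.' pass, move down to (8,0)
Step 13: enter (8,0), '.' pass, move down to (9,0)
Step 14: enter (9,0), '.' pass, move down to (10,0)
Step 15: at (10,0) — EXIT via bottom edge, pos 0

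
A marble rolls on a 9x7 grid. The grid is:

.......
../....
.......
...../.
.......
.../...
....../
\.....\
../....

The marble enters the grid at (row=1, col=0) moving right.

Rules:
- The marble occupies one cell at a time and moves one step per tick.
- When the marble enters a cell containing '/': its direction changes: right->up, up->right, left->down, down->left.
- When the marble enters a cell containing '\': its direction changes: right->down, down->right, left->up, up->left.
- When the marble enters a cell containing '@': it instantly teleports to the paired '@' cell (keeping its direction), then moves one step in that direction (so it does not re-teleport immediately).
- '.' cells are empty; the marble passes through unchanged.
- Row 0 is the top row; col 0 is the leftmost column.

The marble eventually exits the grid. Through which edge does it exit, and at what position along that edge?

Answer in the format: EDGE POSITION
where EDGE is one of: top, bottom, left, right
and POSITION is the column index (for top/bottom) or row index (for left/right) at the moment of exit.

Answer: top 2

Derivation:
Step 1: enter (1,0), '.' pass, move right to (1,1)
Step 2: enter (1,1), '.' pass, move right to (1,2)
Step 3: enter (1,2), '/' deflects right->up, move up to (0,2)
Step 4: enter (0,2), '.' pass, move up to (-1,2)
Step 5: at (-1,2) — EXIT via top edge, pos 2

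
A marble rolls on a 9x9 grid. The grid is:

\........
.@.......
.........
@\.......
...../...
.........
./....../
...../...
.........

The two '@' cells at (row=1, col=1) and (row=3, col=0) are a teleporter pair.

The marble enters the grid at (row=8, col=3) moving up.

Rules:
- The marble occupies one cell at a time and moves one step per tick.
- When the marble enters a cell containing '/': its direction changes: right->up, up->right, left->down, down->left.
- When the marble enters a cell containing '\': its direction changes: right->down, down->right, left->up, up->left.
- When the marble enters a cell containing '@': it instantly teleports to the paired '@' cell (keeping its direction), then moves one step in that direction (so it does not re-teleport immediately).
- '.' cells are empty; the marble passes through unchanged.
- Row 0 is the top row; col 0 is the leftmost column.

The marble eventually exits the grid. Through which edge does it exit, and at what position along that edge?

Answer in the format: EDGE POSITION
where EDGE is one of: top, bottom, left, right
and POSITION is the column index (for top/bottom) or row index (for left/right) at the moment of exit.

Step 1: enter (8,3), '.' pass, move up to (7,3)
Step 2: enter (7,3), '.' pass, move up to (6,3)
Step 3: enter (6,3), '.' pass, move up to (5,3)
Step 4: enter (5,3), '.' pass, move up to (4,3)
Step 5: enter (4,3), '.' pass, move up to (3,3)
Step 6: enter (3,3), '.' pass, move up to (2,3)
Step 7: enter (2,3), '.' pass, move up to (1,3)
Step 8: enter (1,3), '.' pass, move up to (0,3)
Step 9: enter (0,3), '.' pass, move up to (-1,3)
Step 10: at (-1,3) — EXIT via top edge, pos 3

Answer: top 3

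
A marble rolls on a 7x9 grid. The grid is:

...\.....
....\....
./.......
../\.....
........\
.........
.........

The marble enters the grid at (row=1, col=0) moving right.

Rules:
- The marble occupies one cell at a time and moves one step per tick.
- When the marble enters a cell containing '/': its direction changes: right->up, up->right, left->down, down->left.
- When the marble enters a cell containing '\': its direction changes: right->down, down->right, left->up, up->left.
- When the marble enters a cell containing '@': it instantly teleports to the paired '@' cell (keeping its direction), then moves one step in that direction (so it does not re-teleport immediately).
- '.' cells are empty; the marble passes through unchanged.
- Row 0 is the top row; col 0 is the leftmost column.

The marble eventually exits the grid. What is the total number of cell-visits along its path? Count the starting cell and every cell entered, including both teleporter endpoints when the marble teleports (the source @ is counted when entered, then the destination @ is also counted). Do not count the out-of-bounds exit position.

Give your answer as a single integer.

Answer: 10

Derivation:
Step 1: enter (1,0), '.' pass, move right to (1,1)
Step 2: enter (1,1), '.' pass, move right to (1,2)
Step 3: enter (1,2), '.' pass, move right to (1,3)
Step 4: enter (1,3), '.' pass, move right to (1,4)
Step 5: enter (1,4), '\' deflects right->down, move down to (2,4)
Step 6: enter (2,4), '.' pass, move down to (3,4)
Step 7: enter (3,4), '.' pass, move down to (4,4)
Step 8: enter (4,4), '.' pass, move down to (5,4)
Step 9: enter (5,4), '.' pass, move down to (6,4)
Step 10: enter (6,4), '.' pass, move down to (7,4)
Step 11: at (7,4) — EXIT via bottom edge, pos 4
Path length (cell visits): 10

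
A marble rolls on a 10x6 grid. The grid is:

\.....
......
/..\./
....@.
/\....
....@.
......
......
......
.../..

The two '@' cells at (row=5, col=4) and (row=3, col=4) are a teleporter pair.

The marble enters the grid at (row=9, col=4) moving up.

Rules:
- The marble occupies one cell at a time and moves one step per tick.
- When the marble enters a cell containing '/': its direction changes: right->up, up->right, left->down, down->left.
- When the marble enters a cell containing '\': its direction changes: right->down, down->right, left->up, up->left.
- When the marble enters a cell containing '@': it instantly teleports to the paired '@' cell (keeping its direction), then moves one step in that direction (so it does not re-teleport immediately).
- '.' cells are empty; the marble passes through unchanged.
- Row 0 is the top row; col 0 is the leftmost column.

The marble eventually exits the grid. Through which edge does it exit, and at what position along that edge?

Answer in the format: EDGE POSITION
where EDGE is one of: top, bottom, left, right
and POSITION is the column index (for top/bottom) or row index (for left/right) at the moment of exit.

Step 1: enter (9,4), '.' pass, move up to (8,4)
Step 2: enter (8,4), '.' pass, move up to (7,4)
Step 3: enter (7,4), '.' pass, move up to (6,4)
Step 4: enter (6,4), '.' pass, move up to (5,4)
Step 5: enter (5,4), '@' teleport (5,4)->(3,4), also enter (3,4), move up to (2,4)
Step 6: enter (2,4), '.' pass, move up to (1,4)
Step 7: enter (1,4), '.' pass, move up to (0,4)
Step 8: enter (0,4), '.' pass, move up to (-1,4)
Step 9: at (-1,4) — EXIT via top edge, pos 4

Answer: top 4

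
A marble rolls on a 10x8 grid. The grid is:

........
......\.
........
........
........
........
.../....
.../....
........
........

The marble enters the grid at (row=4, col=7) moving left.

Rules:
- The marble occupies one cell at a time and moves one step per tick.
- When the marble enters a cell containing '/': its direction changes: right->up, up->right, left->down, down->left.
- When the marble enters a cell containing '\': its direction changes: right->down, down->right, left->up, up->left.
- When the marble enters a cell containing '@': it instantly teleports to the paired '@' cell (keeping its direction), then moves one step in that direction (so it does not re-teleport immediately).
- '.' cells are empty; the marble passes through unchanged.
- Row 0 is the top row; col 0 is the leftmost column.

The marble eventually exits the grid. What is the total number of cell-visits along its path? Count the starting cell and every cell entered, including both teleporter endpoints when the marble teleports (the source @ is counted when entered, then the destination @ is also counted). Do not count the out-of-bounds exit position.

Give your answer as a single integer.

Step 1: enter (4,7), '.' pass, move left to (4,6)
Step 2: enter (4,6), '.' pass, move left to (4,5)
Step 3: enter (4,5), '.' pass, move left to (4,4)
Step 4: enter (4,4), '.' pass, move left to (4,3)
Step 5: enter (4,3), '.' pass, move left to (4,2)
Step 6: enter (4,2), '.' pass, move left to (4,1)
Step 7: enter (4,1), '.' pass, move left to (4,0)
Step 8: enter (4,0), '.' pass, move left to (4,-1)
Step 9: at (4,-1) — EXIT via left edge, pos 4
Path length (cell visits): 8

Answer: 8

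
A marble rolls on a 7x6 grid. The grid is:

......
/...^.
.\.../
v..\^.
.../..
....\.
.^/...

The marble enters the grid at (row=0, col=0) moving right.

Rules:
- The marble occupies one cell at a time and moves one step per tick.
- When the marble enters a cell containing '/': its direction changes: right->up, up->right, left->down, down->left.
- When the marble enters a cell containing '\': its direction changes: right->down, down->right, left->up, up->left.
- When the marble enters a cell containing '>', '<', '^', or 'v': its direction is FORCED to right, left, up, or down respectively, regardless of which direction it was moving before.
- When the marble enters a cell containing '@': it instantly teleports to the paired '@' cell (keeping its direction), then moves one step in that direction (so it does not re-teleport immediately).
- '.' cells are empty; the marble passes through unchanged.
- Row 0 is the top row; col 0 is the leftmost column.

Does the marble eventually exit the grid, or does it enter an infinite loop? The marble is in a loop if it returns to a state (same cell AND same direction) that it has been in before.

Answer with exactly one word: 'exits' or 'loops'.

Answer: exits

Derivation:
Step 1: enter (0,0), '.' pass, move right to (0,1)
Step 2: enter (0,1), '.' pass, move right to (0,2)
Step 3: enter (0,2), '.' pass, move right to (0,3)
Step 4: enter (0,3), '.' pass, move right to (0,4)
Step 5: enter (0,4), '.' pass, move right to (0,5)
Step 6: enter (0,5), '.' pass, move right to (0,6)
Step 7: at (0,6) — EXIT via right edge, pos 0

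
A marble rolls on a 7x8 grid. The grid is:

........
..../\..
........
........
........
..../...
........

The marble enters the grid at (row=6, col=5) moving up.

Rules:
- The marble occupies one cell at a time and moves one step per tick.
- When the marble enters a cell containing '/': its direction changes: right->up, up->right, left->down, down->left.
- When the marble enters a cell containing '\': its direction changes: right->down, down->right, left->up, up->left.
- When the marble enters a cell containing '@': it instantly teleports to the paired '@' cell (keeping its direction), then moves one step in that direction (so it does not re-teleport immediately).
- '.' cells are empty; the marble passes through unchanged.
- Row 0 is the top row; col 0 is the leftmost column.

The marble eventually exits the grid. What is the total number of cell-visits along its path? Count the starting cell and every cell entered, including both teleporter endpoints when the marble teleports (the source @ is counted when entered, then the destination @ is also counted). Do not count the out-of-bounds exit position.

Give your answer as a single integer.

Answer: 15

Derivation:
Step 1: enter (6,5), '.' pass, move up to (5,5)
Step 2: enter (5,5), '.' pass, move up to (4,5)
Step 3: enter (4,5), '.' pass, move up to (3,5)
Step 4: enter (3,5), '.' pass, move up to (2,5)
Step 5: enter (2,5), '.' pass, move up to (1,5)
Step 6: enter (1,5), '\' deflects up->left, move left to (1,4)
Step 7: enter (1,4), '/' deflects left->down, move down to (2,4)
Step 8: enter (2,4), '.' pass, move down to (3,4)
Step 9: enter (3,4), '.' pass, move down to (4,4)
Step 10: enter (4,4), '.' pass, move down to (5,4)
Step 11: enter (5,4), '/' deflects down->left, move left to (5,3)
Step 12: enter (5,3), '.' pass, move left to (5,2)
Step 13: enter (5,2), '.' pass, move left to (5,1)
Step 14: enter (5,1), '.' pass, move left to (5,0)
Step 15: enter (5,0), '.' pass, move left to (5,-1)
Step 16: at (5,-1) — EXIT via left edge, pos 5
Path length (cell visits): 15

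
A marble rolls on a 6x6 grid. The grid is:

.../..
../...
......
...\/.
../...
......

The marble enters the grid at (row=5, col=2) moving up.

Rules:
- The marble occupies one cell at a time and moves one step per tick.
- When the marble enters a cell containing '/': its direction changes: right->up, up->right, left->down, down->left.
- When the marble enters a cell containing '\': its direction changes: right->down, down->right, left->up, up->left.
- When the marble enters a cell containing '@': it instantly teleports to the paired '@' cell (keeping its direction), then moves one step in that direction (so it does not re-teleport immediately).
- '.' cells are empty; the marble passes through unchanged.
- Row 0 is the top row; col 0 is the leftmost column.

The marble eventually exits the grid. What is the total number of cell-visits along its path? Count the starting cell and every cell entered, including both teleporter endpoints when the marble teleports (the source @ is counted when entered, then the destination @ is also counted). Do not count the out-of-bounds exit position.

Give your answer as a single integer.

Answer: 5

Derivation:
Step 1: enter (5,2), '.' pass, move up to (4,2)
Step 2: enter (4,2), '/' deflects up->right, move right to (4,3)
Step 3: enter (4,3), '.' pass, move right to (4,4)
Step 4: enter (4,4), '.' pass, move right to (4,5)
Step 5: enter (4,5), '.' pass, move right to (4,6)
Step 6: at (4,6) — EXIT via right edge, pos 4
Path length (cell visits): 5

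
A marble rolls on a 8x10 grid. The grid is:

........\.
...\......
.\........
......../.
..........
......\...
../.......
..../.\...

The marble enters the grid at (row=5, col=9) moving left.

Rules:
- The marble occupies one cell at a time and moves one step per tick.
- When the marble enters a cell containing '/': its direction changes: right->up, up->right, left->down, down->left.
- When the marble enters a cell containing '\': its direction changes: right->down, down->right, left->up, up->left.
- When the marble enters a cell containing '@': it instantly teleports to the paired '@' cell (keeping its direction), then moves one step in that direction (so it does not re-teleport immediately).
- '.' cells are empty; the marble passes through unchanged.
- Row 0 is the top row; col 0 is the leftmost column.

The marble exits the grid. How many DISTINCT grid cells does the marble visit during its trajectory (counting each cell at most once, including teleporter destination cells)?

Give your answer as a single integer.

Step 1: enter (5,9), '.' pass, move left to (5,8)
Step 2: enter (5,8), '.' pass, move left to (5,7)
Step 3: enter (5,7), '.' pass, move left to (5,6)
Step 4: enter (5,6), '\' deflects left->up, move up to (4,6)
Step 5: enter (4,6), '.' pass, move up to (3,6)
Step 6: enter (3,6), '.' pass, move up to (2,6)
Step 7: enter (2,6), '.' pass, move up to (1,6)
Step 8: enter (1,6), '.' pass, move up to (0,6)
Step 9: enter (0,6), '.' pass, move up to (-1,6)
Step 10: at (-1,6) — EXIT via top edge, pos 6
Distinct cells visited: 9 (path length 9)

Answer: 9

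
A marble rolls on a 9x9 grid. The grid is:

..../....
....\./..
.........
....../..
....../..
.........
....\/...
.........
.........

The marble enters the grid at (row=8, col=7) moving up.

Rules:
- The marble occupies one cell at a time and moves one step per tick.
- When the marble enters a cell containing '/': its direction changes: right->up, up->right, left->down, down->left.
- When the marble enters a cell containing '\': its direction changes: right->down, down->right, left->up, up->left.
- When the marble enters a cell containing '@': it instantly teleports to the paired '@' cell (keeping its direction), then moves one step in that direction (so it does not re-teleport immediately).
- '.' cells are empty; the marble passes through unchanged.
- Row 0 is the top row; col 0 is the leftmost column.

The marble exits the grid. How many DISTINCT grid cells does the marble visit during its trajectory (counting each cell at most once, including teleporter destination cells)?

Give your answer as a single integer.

Answer: 9

Derivation:
Step 1: enter (8,7), '.' pass, move up to (7,7)
Step 2: enter (7,7), '.' pass, move up to (6,7)
Step 3: enter (6,7), '.' pass, move up to (5,7)
Step 4: enter (5,7), '.' pass, move up to (4,7)
Step 5: enter (4,7), '.' pass, move up to (3,7)
Step 6: enter (3,7), '.' pass, move up to (2,7)
Step 7: enter (2,7), '.' pass, move up to (1,7)
Step 8: enter (1,7), '.' pass, move up to (0,7)
Step 9: enter (0,7), '.' pass, move up to (-1,7)
Step 10: at (-1,7) — EXIT via top edge, pos 7
Distinct cells visited: 9 (path length 9)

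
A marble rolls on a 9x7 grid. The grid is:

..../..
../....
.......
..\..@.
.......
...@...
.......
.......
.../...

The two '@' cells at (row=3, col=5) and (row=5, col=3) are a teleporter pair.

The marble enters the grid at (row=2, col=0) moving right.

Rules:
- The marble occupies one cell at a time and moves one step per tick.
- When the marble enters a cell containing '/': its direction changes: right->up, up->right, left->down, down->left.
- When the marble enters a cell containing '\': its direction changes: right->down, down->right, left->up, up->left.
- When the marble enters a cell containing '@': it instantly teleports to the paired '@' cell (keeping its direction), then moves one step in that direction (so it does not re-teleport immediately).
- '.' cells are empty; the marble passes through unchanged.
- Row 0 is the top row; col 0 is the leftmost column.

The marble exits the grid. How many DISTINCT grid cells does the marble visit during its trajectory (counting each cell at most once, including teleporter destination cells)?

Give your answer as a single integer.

Step 1: enter (2,0), '.' pass, move right to (2,1)
Step 2: enter (2,1), '.' pass, move right to (2,2)
Step 3: enter (2,2), '.' pass, move right to (2,3)
Step 4: enter (2,3), '.' pass, move right to (2,4)
Step 5: enter (2,4), '.' pass, move right to (2,5)
Step 6: enter (2,5), '.' pass, move right to (2,6)
Step 7: enter (2,6), '.' pass, move right to (2,7)
Step 8: at (2,7) — EXIT via right edge, pos 2
Distinct cells visited: 7 (path length 7)

Answer: 7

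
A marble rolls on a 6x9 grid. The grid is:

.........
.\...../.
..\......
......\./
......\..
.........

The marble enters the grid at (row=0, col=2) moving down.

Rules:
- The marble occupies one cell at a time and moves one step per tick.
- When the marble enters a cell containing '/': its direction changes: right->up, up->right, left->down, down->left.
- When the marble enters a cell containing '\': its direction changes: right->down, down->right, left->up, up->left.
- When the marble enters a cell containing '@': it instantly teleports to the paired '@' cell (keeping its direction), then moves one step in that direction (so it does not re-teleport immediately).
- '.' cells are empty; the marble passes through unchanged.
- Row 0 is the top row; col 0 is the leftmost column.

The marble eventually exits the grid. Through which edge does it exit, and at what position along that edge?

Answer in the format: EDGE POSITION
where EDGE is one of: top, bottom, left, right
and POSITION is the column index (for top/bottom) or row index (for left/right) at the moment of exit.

Step 1: enter (0,2), '.' pass, move down to (1,2)
Step 2: enter (1,2), '.' pass, move down to (2,2)
Step 3: enter (2,2), '\' deflects down->right, move right to (2,3)
Step 4: enter (2,3), '.' pass, move right to (2,4)
Step 5: enter (2,4), '.' pass, move right to (2,5)
Step 6: enter (2,5), '.' pass, move right to (2,6)
Step 7: enter (2,6), '.' pass, move right to (2,7)
Step 8: enter (2,7), '.' pass, move right to (2,8)
Step 9: enter (2,8), '.' pass, move right to (2,9)
Step 10: at (2,9) — EXIT via right edge, pos 2

Answer: right 2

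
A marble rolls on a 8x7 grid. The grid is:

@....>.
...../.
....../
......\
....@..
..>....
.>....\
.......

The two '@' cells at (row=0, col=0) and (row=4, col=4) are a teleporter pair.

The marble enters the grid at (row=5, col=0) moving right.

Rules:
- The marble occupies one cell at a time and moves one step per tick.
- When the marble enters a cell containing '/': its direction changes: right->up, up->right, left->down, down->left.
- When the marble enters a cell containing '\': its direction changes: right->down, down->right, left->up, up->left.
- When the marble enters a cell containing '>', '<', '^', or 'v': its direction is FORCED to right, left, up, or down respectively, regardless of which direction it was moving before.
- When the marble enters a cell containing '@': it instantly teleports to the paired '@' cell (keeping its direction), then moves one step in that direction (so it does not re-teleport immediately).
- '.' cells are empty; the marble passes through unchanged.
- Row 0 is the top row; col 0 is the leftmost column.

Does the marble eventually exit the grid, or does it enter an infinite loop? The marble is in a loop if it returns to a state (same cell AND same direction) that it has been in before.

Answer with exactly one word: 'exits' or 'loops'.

Answer: exits

Derivation:
Step 1: enter (5,0), '.' pass, move right to (5,1)
Step 2: enter (5,1), '.' pass, move right to (5,2)
Step 3: enter (5,2), '>' forces right->right, move right to (5,3)
Step 4: enter (5,3), '.' pass, move right to (5,4)
Step 5: enter (5,4), '.' pass, move right to (5,5)
Step 6: enter (5,5), '.' pass, move right to (5,6)
Step 7: enter (5,6), '.' pass, move right to (5,7)
Step 8: at (5,7) — EXIT via right edge, pos 5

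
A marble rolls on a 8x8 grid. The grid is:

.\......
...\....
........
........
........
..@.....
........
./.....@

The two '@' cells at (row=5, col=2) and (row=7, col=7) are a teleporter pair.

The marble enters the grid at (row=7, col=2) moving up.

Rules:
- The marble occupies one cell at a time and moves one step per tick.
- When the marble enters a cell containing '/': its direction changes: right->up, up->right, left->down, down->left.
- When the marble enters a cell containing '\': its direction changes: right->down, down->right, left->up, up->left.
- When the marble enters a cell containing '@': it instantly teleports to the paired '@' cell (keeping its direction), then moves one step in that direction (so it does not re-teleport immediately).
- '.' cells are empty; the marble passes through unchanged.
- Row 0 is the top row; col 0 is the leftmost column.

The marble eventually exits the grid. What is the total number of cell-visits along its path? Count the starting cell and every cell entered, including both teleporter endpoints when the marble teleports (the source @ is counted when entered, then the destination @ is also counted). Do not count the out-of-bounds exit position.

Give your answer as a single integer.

Answer: 11

Derivation:
Step 1: enter (7,2), '.' pass, move up to (6,2)
Step 2: enter (6,2), '.' pass, move up to (5,2)
Step 3: enter (5,2), '@' teleport (5,2)->(7,7), also enter (7,7), move up to (6,7)
Step 4: enter (6,7), '.' pass, move up to (5,7)
Step 5: enter (5,7), '.' pass, move up to (4,7)
Step 6: enter (4,7), '.' pass, move up to (3,7)
Step 7: enter (3,7), '.' pass, move up to (2,7)
Step 8: enter (2,7), '.' pass, move up to (1,7)
Step 9: enter (1,7), '.' pass, move up to (0,7)
Step 10: enter (0,7), '.' pass, move up to (-1,7)
Step 11: at (-1,7) — EXIT via top edge, pos 7
Path length (cell visits): 11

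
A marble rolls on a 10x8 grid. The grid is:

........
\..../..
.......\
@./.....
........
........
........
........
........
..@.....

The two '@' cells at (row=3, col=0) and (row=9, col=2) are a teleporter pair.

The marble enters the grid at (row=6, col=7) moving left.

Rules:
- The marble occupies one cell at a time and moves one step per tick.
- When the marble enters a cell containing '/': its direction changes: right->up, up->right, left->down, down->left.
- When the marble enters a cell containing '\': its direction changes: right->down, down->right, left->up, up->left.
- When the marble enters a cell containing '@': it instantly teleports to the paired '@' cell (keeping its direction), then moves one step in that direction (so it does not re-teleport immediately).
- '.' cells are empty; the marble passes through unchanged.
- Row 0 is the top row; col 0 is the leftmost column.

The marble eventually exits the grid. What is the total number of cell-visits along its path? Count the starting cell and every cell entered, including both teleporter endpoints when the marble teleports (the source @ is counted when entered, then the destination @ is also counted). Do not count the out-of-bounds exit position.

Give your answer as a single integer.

Answer: 8

Derivation:
Step 1: enter (6,7), '.' pass, move left to (6,6)
Step 2: enter (6,6), '.' pass, move left to (6,5)
Step 3: enter (6,5), '.' pass, move left to (6,4)
Step 4: enter (6,4), '.' pass, move left to (6,3)
Step 5: enter (6,3), '.' pass, move left to (6,2)
Step 6: enter (6,2), '.' pass, move left to (6,1)
Step 7: enter (6,1), '.' pass, move left to (6,0)
Step 8: enter (6,0), '.' pass, move left to (6,-1)
Step 9: at (6,-1) — EXIT via left edge, pos 6
Path length (cell visits): 8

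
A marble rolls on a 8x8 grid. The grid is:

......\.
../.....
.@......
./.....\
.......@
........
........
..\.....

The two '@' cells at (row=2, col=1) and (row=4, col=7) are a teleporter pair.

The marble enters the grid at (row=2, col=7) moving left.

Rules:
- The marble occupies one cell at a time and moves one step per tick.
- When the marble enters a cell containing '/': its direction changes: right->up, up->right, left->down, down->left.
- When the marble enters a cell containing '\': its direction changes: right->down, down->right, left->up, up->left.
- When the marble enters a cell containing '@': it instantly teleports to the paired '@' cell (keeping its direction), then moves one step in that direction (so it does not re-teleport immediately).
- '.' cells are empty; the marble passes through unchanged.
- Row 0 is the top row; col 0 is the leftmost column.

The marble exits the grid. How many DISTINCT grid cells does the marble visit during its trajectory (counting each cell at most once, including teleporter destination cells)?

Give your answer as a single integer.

Step 1: enter (2,7), '.' pass, move left to (2,6)
Step 2: enter (2,6), '.' pass, move left to (2,5)
Step 3: enter (2,5), '.' pass, move left to (2,4)
Step 4: enter (2,4), '.' pass, move left to (2,3)
Step 5: enter (2,3), '.' pass, move left to (2,2)
Step 6: enter (2,2), '.' pass, move left to (2,1)
Step 7: enter (2,1), '@' teleport (2,1)->(4,7), also enter (4,7), move left to (4,6)
Step 8: enter (4,6), '.' pass, move left to (4,5)
Step 9: enter (4,5), '.' pass, move left to (4,4)
Step 10: enter (4,4), '.' pass, move left to (4,3)
Step 11: enter (4,3), '.' pass, move left to (4,2)
Step 12: enter (4,2), '.' pass, move left to (4,1)
Step 13: enter (4,1), '.' pass, move left to (4,0)
Step 14: enter (4,0), '.' pass, move left to (4,-1)
Step 15: at (4,-1) — EXIT via left edge, pos 4
Distinct cells visited: 15 (path length 15)

Answer: 15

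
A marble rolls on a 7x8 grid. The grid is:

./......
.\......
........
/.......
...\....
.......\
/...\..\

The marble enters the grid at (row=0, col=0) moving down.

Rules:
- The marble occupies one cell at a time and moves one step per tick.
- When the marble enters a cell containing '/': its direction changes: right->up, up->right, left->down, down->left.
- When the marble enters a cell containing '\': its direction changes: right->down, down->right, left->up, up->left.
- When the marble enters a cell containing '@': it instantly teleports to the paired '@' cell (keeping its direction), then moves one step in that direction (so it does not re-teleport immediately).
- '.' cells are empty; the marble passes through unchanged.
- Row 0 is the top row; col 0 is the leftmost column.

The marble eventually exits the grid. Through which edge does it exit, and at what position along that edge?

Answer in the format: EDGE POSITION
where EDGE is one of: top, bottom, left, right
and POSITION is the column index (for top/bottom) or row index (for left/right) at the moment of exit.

Step 1: enter (0,0), '.' pass, move down to (1,0)
Step 2: enter (1,0), '.' pass, move down to (2,0)
Step 3: enter (2,0), '.' pass, move down to (3,0)
Step 4: enter (3,0), '/' deflects down->left, move left to (3,-1)
Step 5: at (3,-1) — EXIT via left edge, pos 3

Answer: left 3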